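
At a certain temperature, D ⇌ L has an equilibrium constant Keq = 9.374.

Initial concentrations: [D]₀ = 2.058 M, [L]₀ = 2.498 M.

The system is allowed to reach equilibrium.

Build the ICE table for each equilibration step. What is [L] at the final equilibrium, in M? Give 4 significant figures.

Q₀ = 1.214 vs Keq = 9.374 ⇒ Q<K, forward
Step 1:
                  D         L
  init        2.058     2.498
  Δ          -1.619     1.619
  eq         0.4392     4.117
  solve Keq expr → x = 1.619; check Q = 9.374

[L]_eq = 4.117 M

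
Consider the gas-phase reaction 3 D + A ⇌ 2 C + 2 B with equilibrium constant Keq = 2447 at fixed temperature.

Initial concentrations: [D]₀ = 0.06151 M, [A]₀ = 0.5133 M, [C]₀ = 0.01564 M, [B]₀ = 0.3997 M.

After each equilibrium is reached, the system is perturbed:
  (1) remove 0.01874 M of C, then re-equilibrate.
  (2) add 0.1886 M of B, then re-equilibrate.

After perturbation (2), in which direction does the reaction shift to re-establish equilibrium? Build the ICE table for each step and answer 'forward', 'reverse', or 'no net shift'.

Q₀ = 0.3271 vs Keq = 2447 ⇒ Q<K, forward
Step 1:
                  D         A         C         B
  Initial   0.06151    0.5133   0.01564    0.3997
  Change   -0.05403  -0.01801   0.03602   0.03602
  Equil    0.007477    0.4953   0.05166    0.4357
  solve Keq expr → x = 0.01801; check Q = 2447
Then remove 0.01874 M of C.
Step 2:
                  D         A         C         B
  Initial  0.007477    0.4953   0.03292    0.4357
  Change  -0.001794 -5.9807e-04  0.001196  0.001196
  Equil    0.005683    0.4947   0.03412    0.4369
  solve Keq expr → x = 5.9807e-04; check Q = 2447
Then add 0.1886 M of B.
Step 3:
                  D         A         C         B
  Initial  0.005683    0.4947   0.03412    0.6255
  Change   0.001395 4.6498e-04 -9.2996e-04 -9.2996e-04
  Equil    0.007078    0.4952   0.03319    0.6246
  solve Keq expr → x = -4.6498e-04; check Q = 2447

Direction: reverse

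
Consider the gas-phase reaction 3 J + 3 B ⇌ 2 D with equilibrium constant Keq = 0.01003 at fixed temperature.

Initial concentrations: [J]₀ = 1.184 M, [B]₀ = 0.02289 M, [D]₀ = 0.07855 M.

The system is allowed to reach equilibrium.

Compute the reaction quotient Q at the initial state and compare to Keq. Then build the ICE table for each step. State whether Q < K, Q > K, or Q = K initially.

Q₀ = 310 vs Keq = 0.01003 ⇒ Q>K, reverse
Step 1:
                  J         B         D
  I           1.184   0.02289   0.07855
  C          0.1075    0.1075  -0.07163
  E           1.291    0.1303  0.006916
  solve Keq expr → x = -0.03582; check Q = 0.01003

Q₀ = 310; Q > K (proceeds reverse)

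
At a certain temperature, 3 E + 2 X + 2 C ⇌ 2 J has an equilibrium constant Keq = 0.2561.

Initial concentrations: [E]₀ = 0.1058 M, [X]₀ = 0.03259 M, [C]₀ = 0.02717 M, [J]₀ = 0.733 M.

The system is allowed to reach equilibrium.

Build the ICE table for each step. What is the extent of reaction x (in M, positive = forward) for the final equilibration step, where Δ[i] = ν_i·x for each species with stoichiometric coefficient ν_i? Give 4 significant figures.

x = -0.2828 M

Q₀ = 5.7863e+08 vs Keq = 0.2561 ⇒ Q>K, reverse
Step 1:
                   E          X          C          J
  I           0.1058    0.03259    0.02717      0.733
  C           0.8485     0.5657     0.5657    -0.5657
  E           0.9543     0.5983     0.5928     0.1673
  solve Keq expr → x = -0.2828; check Q = 0.2561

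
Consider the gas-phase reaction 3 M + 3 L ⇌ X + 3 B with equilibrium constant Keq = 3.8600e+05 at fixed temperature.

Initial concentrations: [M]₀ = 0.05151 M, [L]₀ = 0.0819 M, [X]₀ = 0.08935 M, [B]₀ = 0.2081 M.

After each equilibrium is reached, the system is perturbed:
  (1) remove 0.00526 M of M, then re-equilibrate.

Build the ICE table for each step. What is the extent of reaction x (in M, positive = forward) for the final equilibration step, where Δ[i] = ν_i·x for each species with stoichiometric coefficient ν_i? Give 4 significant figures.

x = -0.001117 M

Q₀ = 1.0725e+04 vs Keq = 3.8600e+05 ⇒ Q<K, forward
Step 1:
                   M          L          X          B
  I          0.05151     0.0819    0.08935     0.2081
  C         -0.02537   -0.02537   0.008458    0.02537
  E          0.02614    0.05653    0.09781     0.2335
  solve Keq expr → x = 0.008458; check Q = 3.8600e+05
Then remove 0.00526 M of M.
Step 2:
                   M          L          X          B
  I          0.02088    0.05653    0.09781     0.2335
  C          0.00335    0.00335  -0.001117   -0.00335
  E          0.02423    0.05988    0.09669     0.2301
  solve Keq expr → x = -0.001117; check Q = 3.8600e+05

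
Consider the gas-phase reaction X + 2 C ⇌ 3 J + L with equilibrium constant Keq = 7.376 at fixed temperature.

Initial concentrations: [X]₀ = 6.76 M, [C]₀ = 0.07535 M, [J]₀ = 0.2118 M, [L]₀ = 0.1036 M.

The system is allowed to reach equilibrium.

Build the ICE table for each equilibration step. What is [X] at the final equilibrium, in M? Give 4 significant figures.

[X]_eq = 6.727 M

Q₀ = 0.02565 vs Keq = 7.376 ⇒ Q<K, forward
Step 1:
                   X          C          J          L
  init          6.76    0.07535     0.2118     0.1036
  Δ         -0.03312   -0.06624    0.09936    0.03312
  eq           6.727   0.009111     0.3112     0.1367
  solve Keq expr → x = 0.03312; check Q = 7.376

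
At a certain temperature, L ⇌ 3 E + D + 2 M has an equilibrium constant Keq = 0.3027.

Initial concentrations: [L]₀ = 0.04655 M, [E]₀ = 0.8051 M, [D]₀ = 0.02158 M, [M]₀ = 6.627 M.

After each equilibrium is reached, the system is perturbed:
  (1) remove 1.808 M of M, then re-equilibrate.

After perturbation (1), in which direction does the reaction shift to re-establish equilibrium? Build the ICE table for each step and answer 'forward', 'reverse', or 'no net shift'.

Q₀ = 10.62 vs Keq = 0.3027 ⇒ Q>K, reverse
Step 1:
                    L           E           D           M
  I           0.04655      0.8051     0.02158       6.627
  C           0.02044    -0.06133    -0.02044    -0.04089
  E           0.06699      0.7438    0.001136       6.586
  solve Keq expr → x = -0.02044; check Q = 0.3027
Then remove 1.808 M of M.
Step 2:
                    L           E           D           M
  I           0.06699      0.7438    0.001136       4.778
  C       -9.6513e-04    0.002895  9.6513e-04     0.00193
  E           0.06603      0.7467    0.002101        4.78
  solve Keq expr → x = 9.6513e-04; check Q = 0.3027

Direction: forward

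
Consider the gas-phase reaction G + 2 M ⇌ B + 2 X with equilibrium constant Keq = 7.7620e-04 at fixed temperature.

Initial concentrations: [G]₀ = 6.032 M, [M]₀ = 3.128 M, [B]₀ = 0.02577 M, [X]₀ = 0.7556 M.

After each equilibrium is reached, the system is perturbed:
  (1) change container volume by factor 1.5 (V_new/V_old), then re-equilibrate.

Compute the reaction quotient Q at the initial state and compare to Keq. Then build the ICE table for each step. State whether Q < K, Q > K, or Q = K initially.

Q₀ = 2.4929e-04; Q < K (proceeds forward)

Q₀ = 2.4929e-04 vs Keq = 7.7620e-04 ⇒ Q<K, forward
Step 1:
                  G         M         B         X
  I           6.032     3.128   0.02577    0.7556
  C        -0.03721  -0.07442   0.03721   0.07442
  E           5.995     3.054   0.06298      0.83
  solve Keq expr → x = 0.03721; check Q = 7.7620e-04
Then change container volume by factor 1.5 (V_new/V_old).
Step 2:
                  G         M         B         X
  I           3.997     2.036   0.04199    0.5533
  C               0         0         0         0
  E           3.997     2.036   0.04199    0.5533
  solve Keq expr → x = 0; check Q = 7.7620e-04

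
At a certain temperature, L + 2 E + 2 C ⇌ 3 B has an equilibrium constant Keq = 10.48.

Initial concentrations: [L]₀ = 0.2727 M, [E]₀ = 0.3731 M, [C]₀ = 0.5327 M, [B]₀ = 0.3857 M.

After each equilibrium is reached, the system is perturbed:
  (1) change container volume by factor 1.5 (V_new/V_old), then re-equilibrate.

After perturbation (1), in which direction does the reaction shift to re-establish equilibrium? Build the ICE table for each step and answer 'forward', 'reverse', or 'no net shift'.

Q₀ = 5.327 vs Keq = 10.48 ⇒ Q<K, forward
Step 1:
                    L           E           C           B
  Initial      0.2727      0.3731      0.5327      0.3857
  Change     -0.01513    -0.03025    -0.03025     0.04538
  Equil        0.2576      0.3428      0.5024      0.4311
  solve Keq expr → x = 0.01513; check Q = 10.48
Then change container volume by factor 1.5 (V_new/V_old).
Step 2:
                    L           E           C           B
  Initial      0.1717      0.2286       0.335      0.2874
  Change      0.01206     0.02411     0.02411    -0.03617
  Equil        0.1838      0.2527      0.3591      0.2512
  solve Keq expr → x = -0.01206; check Q = 10.48

Direction: reverse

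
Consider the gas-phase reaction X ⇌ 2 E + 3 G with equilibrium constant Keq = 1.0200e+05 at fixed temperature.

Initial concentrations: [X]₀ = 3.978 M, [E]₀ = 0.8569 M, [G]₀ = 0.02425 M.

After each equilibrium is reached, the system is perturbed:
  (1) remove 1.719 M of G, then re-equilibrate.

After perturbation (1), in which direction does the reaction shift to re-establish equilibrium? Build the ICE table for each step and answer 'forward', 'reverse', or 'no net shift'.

Q₀ = 2.6323e-06 vs Keq = 1.0200e+05 ⇒ Q<K, forward
Step 1:
                    X           E           G
  Initial       3.978      0.8569     0.02425
  Change        -3.38       6.761       10.14
  Equil        0.5976       7.618       10.17
  solve Keq expr → x = 3.38; check Q = 1.0200e+05
Then remove 1.719 M of G.
Step 2:
                    X           E           G
  Initial      0.5976       7.618       8.446
  Change       -0.159      0.3179      0.4769
  Equil        0.4387       7.936       8.923
  solve Keq expr → x = 0.159; check Q = 1.0200e+05

Direction: forward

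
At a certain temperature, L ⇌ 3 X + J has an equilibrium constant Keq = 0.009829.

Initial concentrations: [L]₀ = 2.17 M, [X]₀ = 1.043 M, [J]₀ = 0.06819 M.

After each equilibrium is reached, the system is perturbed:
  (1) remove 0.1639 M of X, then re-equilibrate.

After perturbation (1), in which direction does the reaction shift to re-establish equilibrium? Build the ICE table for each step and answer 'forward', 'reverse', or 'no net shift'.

Direction: forward

Q₀ = 0.03565 vs Keq = 0.009829 ⇒ Q>K, reverse
Step 1:
                    L           X           J
  I              2.17       1.043     0.06819
  C           0.04044     -0.1213    -0.04044
  E              2.21      0.9217     0.02775
  solve Keq expr → x = -0.04044; check Q = 0.009829
Then remove 0.1639 M of X.
Step 2:
                    L           X           J
  I              2.21      0.7578     0.02775
  C           -0.0143     0.04291      0.0143
  E             2.196      0.8007     0.04205
  solve Keq expr → x = 0.0143; check Q = 0.009829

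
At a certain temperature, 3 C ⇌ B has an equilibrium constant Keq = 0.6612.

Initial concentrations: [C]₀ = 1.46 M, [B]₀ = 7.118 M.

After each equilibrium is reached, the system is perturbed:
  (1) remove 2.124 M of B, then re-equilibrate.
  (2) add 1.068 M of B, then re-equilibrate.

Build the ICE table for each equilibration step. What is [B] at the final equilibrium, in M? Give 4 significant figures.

Q₀ = 2.287 vs Keq = 0.6612 ⇒ Q>K, reverse
Step 1:
                   C          B
  Initial       1.46      7.118
  Change      0.7228    -0.2409
  Equil        2.183      6.877
  solve Keq expr → x = -0.2409; check Q = 0.6612
Then remove 2.124 M of B.
Step 2:
                   C          B
  Initial      2.183      4.753
  Change      -0.242    0.08068
  Equil        1.941      4.834
  solve Keq expr → x = 0.08068; check Q = 0.6612
Then add 1.068 M of B.
Step 3:
                   C          B
  Initial      1.941      5.902
  Change      0.1285   -0.04284
  Equil        2.069      5.859
  solve Keq expr → x = -0.04284; check Q = 0.6612

[B]_eq = 5.859 M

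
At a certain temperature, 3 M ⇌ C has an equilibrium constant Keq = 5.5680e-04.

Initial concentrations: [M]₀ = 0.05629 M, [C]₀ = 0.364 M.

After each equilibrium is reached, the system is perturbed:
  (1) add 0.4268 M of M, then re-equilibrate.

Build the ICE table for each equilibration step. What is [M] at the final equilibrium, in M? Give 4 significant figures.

Q₀ = 2041 vs Keq = 5.5680e-04 ⇒ Q>K, reverse
Step 1:
                  M         C
  Initial   0.05629     0.364
  Change      1.089   -0.3632
  Equil       1.146 8.3753e-04
  solve Keq expr → x = -0.3632; check Q = 5.5680e-04
Then add 0.4268 M of M.
Step 2:
                  M         C
  Initial     1.573 8.3753e-04
  Change  -0.003935  0.001312
  Equil       1.569  0.002149
  solve Keq expr → x = 0.001312; check Q = 5.5680e-04

[M]_eq = 1.569 M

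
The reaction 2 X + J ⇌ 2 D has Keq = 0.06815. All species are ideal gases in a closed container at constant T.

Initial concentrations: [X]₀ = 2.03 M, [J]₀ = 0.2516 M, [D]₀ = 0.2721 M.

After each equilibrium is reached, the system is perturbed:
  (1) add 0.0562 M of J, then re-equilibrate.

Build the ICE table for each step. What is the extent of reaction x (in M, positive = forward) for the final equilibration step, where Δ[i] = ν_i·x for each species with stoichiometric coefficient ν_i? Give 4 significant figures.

x = 0.01017 M

Q₀ = 0.07141 vs Keq = 0.06815 ⇒ Q>K, reverse
Step 1:
                   X          J          D
  Initial       2.03     0.2516     0.2721
  Change    0.004503   0.002252  -0.004503
  Equil        2.035     0.2539     0.2676
  solve Keq expr → x = -0.002252; check Q = 0.06815
Then add 0.0562 M of J.
Step 2:
                   X          J          D
  Initial      2.035     0.3101     0.2676
  Change    -0.02034   -0.01017    0.02034
  Equil        2.014     0.2999     0.2879
  solve Keq expr → x = 0.01017; check Q = 0.06815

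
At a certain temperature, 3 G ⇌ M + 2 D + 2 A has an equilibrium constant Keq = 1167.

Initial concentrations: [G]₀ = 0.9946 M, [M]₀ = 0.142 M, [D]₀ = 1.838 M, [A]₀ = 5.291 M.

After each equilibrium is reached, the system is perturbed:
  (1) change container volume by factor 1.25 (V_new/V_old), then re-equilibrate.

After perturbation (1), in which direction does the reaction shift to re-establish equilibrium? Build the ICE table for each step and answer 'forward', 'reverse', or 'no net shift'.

Direction: forward

Q₀ = 13.65 vs Keq = 1167 ⇒ Q<K, forward
Step 1:
                    G           M           D           A
  Initial      0.9946       0.142       1.838       5.291
  Change      -0.6266      0.2089      0.4177      0.4177
  Equil         0.368      0.3509       2.256       5.709
  solve Keq expr → x = 0.2089; check Q = 1167
Then change container volume by factor 1.25 (V_new/V_old).
Step 2:
                    G           M           D           A
  Initial      0.2944      0.2807       1.805       4.567
  Change     -0.03427     0.01142     0.02285     0.02285
  Equil        0.2602      0.2921       1.827        4.59
  solve Keq expr → x = 0.01142; check Q = 1167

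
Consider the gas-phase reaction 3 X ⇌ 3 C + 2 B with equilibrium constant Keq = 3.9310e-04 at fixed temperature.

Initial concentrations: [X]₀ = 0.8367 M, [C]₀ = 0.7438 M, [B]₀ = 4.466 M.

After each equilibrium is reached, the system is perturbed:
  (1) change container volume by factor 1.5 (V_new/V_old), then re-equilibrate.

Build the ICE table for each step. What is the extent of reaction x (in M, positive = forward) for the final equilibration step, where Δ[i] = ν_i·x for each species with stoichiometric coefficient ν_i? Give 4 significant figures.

x = 0.002948 M

Q₀ = 14.01 vs Keq = 3.9310e-04 ⇒ Q>K, reverse
Step 1:
                   X          C          B
  I           0.8367     0.7438      4.466
  C           0.6992    -0.6992    -0.4661
  E            1.536    0.04465          4
  solve Keq expr → x = -0.2331; check Q = 3.9310e-04
Then change container volume by factor 1.5 (V_new/V_old).
Step 2:
                   X          C          B
  I            1.024    0.02977      2.667
  C        -0.008845   0.008845   0.005897
  E            1.015    0.03861      2.672
  solve Keq expr → x = 0.002948; check Q = 3.9310e-04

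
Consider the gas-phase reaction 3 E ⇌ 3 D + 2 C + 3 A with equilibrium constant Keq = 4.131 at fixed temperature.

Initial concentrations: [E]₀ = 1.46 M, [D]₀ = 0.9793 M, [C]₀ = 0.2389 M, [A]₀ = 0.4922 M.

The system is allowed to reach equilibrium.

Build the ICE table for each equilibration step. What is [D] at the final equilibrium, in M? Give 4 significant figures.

[D]_eq = 1.602 M

Q₀ = 0.002054 vs Keq = 4.131 ⇒ Q<K, forward
Step 1:
                   E          D          C          A
  I             1.46     0.9793     0.2389     0.4922
  C          -0.6222     0.6222     0.4148     0.6222
  E           0.8378      1.602     0.6537      1.114
  solve Keq expr → x = 0.2074; check Q = 4.131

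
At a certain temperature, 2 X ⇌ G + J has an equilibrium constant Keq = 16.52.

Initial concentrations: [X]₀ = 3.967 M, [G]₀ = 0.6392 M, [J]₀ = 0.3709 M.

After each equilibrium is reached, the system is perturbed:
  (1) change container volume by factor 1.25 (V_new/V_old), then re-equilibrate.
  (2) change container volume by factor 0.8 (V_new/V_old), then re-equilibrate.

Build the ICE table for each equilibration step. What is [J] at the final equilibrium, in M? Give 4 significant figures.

[J]_eq = 2.082 M

Q₀ = 0.01507 vs Keq = 16.52 ⇒ Q<K, forward
Step 1:
                    X           G           J
  I             3.967      0.6392      0.3709
  C            -3.423       1.711       1.711
  E            0.5443       2.351       2.082
  solve Keq expr → x = 1.711; check Q = 16.52
Then change container volume by factor 1.25 (V_new/V_old).
Step 2:
                    X           G           J
  I            0.4354        1.88       1.666
  C                 0           0           0
  E            0.4354        1.88       1.666
  solve Keq expr → x = 0; check Q = 16.52
Then change container volume by factor 0.8 (V_new/V_old).
Step 3:
                    X           G           J
  I            0.5443       2.351       2.082
  C                 0           0           0
  E            0.5443       2.351       2.082
  solve Keq expr → x = 0; check Q = 16.52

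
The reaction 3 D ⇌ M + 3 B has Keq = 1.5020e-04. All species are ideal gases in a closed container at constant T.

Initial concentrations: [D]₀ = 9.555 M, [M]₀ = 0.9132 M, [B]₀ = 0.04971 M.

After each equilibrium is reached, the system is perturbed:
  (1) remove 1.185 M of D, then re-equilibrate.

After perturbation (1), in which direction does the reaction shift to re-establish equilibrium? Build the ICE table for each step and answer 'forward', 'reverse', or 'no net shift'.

Direction: reverse

Q₀ = 1.2859e-07 vs Keq = 1.5020e-04 ⇒ Q<K, forward
Step 1:
                    D           M           B
  I             9.555      0.9132     0.04971
  C           -0.4269      0.1423      0.4269
  E             9.128       1.055      0.4766
  solve Keq expr → x = 0.1423; check Q = 1.5020e-04
Then remove 1.185 M of D.
Step 2:
                    D           M           B
  I             7.943       1.055      0.4766
  C           0.05641     -0.0188    -0.05641
  E                 8       1.037      0.4202
  solve Keq expr → x = -0.0188; check Q = 1.5020e-04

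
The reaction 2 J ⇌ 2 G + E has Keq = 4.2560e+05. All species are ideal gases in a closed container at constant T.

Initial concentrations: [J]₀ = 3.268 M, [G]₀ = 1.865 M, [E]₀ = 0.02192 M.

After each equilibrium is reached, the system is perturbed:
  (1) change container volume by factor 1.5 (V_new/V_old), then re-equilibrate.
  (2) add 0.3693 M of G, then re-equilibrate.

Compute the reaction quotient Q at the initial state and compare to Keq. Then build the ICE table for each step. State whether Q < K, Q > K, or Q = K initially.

Q₀ = 0.007139 vs Keq = 4.2560e+05 ⇒ Q<K, forward
Step 1:
                  J         G         E
  init        3.268     1.865   0.02192
  Δ          -3.258     3.258     1.629
  eq        0.01009     5.123     1.651
  solve Keq expr → x = 1.629; check Q = 4.2560e+05
Then change container volume by factor 1.5 (V_new/V_old).
Step 2:
                  J         G         E
  init     0.006726     3.415     1.101
  Δ       -0.001231  0.001231 6.1540e-04
  eq       0.005496     3.417     1.101
  solve Keq expr → x = 6.1540e-04; check Q = 4.2560e+05
Then add 0.3693 M of G.
Step 3:
                  J         G         E
  init     0.005496     3.786     1.101
  Δ       5.9226e-04 -5.9226e-04 -2.9613e-04
  eq       0.006088     3.785     1.101
  solve Keq expr → x = -2.9613e-04; check Q = 4.2560e+05

Q₀ = 0.007139; Q < K (proceeds forward)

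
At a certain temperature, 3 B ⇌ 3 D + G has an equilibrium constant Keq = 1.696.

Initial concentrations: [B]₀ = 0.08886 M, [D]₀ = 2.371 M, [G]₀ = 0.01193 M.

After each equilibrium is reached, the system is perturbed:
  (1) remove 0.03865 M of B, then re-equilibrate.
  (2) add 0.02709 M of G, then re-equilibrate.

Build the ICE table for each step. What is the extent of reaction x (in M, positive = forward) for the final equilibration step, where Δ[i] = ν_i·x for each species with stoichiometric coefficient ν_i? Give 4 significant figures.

Q₀ = 226.6 vs Keq = 1.696 ⇒ Q>K, reverse
Step 1:
                  B         D         G
  Initial   0.08886     2.371   0.01193
  Change    0.03503  -0.03503  -0.01168
  Equil      0.1239     2.336 2.5301e-04
  solve Keq expr → x = -0.01168; check Q = 1.696
Then remove 0.03865 M of B.
Step 2:
                  B         D         G
  Initial   0.08524     2.336 2.5301e-04
  Change  5.0721e-04 -5.0721e-04 -1.6907e-04
  Equil     0.08575     2.335 8.3943e-05
  solve Keq expr → x = -1.6907e-04; check Q = 1.696
Then add 0.02709 M of G.
Step 3:
                  B         D         G
  Initial   0.08575     2.335   0.02717
  Change    0.07952  -0.07952  -0.02651
  Equil      0.1653     2.256 6.6684e-04
  solve Keq expr → x = -0.02651; check Q = 1.696

x = -0.02651 M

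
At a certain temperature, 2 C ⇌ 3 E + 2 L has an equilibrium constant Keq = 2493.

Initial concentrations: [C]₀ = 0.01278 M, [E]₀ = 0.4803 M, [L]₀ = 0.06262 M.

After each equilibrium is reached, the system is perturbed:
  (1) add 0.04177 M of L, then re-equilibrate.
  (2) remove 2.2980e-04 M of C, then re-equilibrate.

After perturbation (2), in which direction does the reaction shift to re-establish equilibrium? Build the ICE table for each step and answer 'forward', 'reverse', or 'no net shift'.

Q₀ = 2.66 vs Keq = 2493 ⇒ Q<K, forward
Step 1:
                  C         E         L
  Initial   0.01278    0.4803   0.06262
  Change   -0.01225   0.01838   0.01225
  Equil   5.2807e-04    0.4987   0.07487
  solve Keq expr → x = 0.006126; check Q = 2493
Then add 0.04177 M of L.
Step 2:
                  C         E         L
  Initial 5.2807e-04    0.4987    0.1166
  Change  2.9147e-04 -4.3720e-04 -2.9147e-04
  Equil   8.1953e-04    0.4982    0.1164
  solve Keq expr → x = -1.4573e-04; check Q = 2493
Then remove 2.2980e-04 M of C.
Step 3:
                  C         E         L
  Initial 5.8973e-04    0.4982    0.1164
  Change  2.2736e-04 -3.4104e-04 -2.2736e-04
  Equil   8.1709e-04    0.4979    0.1161
  solve Keq expr → x = -1.1368e-04; check Q = 2493

Direction: reverse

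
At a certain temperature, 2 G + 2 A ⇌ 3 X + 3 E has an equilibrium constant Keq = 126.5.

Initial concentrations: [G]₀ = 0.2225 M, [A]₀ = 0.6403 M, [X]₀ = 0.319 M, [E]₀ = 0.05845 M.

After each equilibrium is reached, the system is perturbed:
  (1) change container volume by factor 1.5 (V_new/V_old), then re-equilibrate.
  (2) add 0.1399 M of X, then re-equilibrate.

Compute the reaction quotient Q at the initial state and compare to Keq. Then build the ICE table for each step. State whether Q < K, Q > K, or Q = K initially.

Q₀ = 3.1937e-04 vs Keq = 126.5 ⇒ Q<K, forward
Step 1:
                   G          A          X          E
  I           0.2225     0.6403      0.319    0.05845
  C          -0.2011    -0.2011     0.3017     0.3017
  E          0.02139     0.4392     0.6207     0.3601
  solve Keq expr → x = 0.1006; check Q = 126.5
Then change container volume by factor 1.5 (V_new/V_old).
Step 2:
                   G          A          X          E
  I          0.01426     0.2928     0.4138     0.2401
  C        -0.004034  -0.004034   0.006051   0.006051
  E          0.01023     0.2888     0.4198     0.2461
  solve Keq expr → x = 0.002017; check Q = 126.5
Then add 0.1399 M of X.
Step 3:
                   G          A          X          E
  I          0.01023     0.2888     0.5597     0.2461
  C         0.004399   0.004399  -0.006598  -0.006598
  E          0.01463     0.2932     0.5531     0.2395
  solve Keq expr → x = -0.002199; check Q = 126.5

Q₀ = 3.1937e-04; Q < K (proceeds forward)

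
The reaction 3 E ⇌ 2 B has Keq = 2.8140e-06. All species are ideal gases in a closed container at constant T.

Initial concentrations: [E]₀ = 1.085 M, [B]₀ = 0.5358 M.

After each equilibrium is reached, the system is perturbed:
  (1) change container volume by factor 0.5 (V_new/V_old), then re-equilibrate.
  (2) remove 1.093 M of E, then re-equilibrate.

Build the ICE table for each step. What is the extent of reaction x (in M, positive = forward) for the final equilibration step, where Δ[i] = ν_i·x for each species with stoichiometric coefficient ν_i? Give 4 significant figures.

x = -0.002447 M

Q₀ = 0.2248 vs Keq = 2.8140e-06 ⇒ Q>K, reverse
Step 1:
                    E           B
  I             1.085      0.5358
  C            0.7972     -0.5315
  E             1.882    0.004332
  solve Keq expr → x = -0.2657; check Q = 2.8140e-06
Then change container volume by factor 0.5 (V_new/V_old).
Step 2:
                    E           B
  I             3.764    0.008663
  C         -0.005344    0.003562
  E             3.759     0.01223
  solve Keq expr → x = 0.001781; check Q = 2.8140e-06
Then remove 1.093 M of E.
Step 3:
                    E           B
  I             2.666     0.01223
  C           0.00734   -0.004893
  E             2.673    0.007333
  solve Keq expr → x = -0.002447; check Q = 2.8140e-06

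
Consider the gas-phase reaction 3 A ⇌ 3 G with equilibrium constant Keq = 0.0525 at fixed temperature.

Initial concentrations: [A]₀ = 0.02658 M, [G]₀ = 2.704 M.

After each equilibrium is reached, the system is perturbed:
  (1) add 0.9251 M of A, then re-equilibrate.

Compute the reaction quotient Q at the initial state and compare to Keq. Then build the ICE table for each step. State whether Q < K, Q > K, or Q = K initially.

Q₀ = 1.0528e+06 vs Keq = 0.0525 ⇒ Q>K, reverse
Step 1:
                    A           G
  init        0.02658       2.704
  Δ              1.96       -1.96
  eq            1.987      0.7439
  solve Keq expr → x = -0.6534; check Q = 0.0525
Then add 0.9251 M of A.
Step 2:
                    A           G
  init          2.912      0.7439
  Δ            -0.252       0.252
  eq             2.66      0.9959
  solve Keq expr → x = 0.08401; check Q = 0.0525

Q₀ = 1.0528e+06; Q > K (proceeds reverse)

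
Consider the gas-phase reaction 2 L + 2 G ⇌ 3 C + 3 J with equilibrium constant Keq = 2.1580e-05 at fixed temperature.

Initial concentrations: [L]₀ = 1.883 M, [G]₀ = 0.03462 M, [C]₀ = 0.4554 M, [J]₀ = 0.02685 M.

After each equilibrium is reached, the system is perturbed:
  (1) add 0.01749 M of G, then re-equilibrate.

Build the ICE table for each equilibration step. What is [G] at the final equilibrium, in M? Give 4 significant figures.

[G]_eq = 0.06018 M

Q₀ = 4.3019e-04 vs Keq = 2.1580e-05 ⇒ Q>K, reverse
Step 1:
                   L          G          C          J
  init         1.883    0.03462     0.4554    0.02685
  Δ         0.009815   0.009815   -0.01472   -0.01472
  eq           1.893    0.04443     0.4407    0.01213
  solve Keq expr → x = -0.004907; check Q = 2.1580e-05
Then add 0.01749 M of G.
Step 2:
                   L          G          C          J
  init         1.893    0.06192     0.4407    0.01213
  Δ        -0.001747  -0.001747   0.002621   0.002621
  eq           1.891    0.06018     0.4433    0.01475
  solve Keq expr → x = 8.7357e-04; check Q = 2.1580e-05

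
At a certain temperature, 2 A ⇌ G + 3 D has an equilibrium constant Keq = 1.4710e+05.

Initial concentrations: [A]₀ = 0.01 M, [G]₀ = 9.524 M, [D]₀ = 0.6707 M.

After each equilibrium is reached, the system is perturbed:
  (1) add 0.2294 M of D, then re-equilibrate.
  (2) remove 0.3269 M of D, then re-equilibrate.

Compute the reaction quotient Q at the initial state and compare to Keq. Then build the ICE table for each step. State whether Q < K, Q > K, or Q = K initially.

Q₀ = 2.8735e+04 vs Keq = 1.4710e+05 ⇒ Q<K, forward
Step 1:
                    A           G           D
  I              0.01       9.524      0.6707
  C         -0.005498    0.002749    0.008247
  E          0.004502       9.527      0.6789
  solve Keq expr → x = 0.002749; check Q = 1.4710e+05
Then add 0.2294 M of D.
Step 2:
                    A           G           D
  I          0.004502       9.527      0.9083
  C          0.002423   -0.001211   -0.003634
  E          0.006925       9.526      0.9047
  solve Keq expr → x = -0.001211; check Q = 1.4710e+05
Then remove 0.3269 M of D.
Step 3:
                    A           G           D
  I          0.006925       9.526      0.5778
  C         -0.003344    0.001672    0.005016
  E          0.003581       9.527      0.5828
  solve Keq expr → x = 0.001672; check Q = 1.4710e+05

Q₀ = 2.8735e+04; Q < K (proceeds forward)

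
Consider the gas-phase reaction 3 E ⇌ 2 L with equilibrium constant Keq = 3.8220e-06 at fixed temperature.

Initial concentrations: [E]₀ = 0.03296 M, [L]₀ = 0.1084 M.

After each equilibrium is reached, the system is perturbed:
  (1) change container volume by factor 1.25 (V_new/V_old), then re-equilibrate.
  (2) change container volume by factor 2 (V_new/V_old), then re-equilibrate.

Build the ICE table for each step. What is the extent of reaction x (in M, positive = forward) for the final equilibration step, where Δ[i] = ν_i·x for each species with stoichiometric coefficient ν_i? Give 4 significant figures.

Q₀ = 328.2 vs Keq = 3.8220e-06 ⇒ Q>K, reverse
Step 1:
                   E          L
  init       0.03296     0.1084
  Δ           0.1623    -0.1082
  eq          0.1953 1.6874e-04
  solve Keq expr → x = -0.05412; check Q = 3.8220e-06
Then change container volume by factor 1.25 (V_new/V_old).
Step 2:
                   E          L
  init        0.1562 1.3499e-04
  Δ       2.1340e-05 -1.4227e-05
  eq          0.1563 1.2077e-04
  solve Keq expr → x = -7.1134e-06; check Q = 3.8220e-06
Then change container volume by factor 2 (V_new/V_old).
Step 3:
                   E          L
  init       0.07813 6.0383e-05
  Δ       2.6496e-05 -1.7664e-05
  eq         0.07816 4.2719e-05
  solve Keq expr → x = -8.8320e-06; check Q = 3.8220e-06

x = -8.8320e-06 M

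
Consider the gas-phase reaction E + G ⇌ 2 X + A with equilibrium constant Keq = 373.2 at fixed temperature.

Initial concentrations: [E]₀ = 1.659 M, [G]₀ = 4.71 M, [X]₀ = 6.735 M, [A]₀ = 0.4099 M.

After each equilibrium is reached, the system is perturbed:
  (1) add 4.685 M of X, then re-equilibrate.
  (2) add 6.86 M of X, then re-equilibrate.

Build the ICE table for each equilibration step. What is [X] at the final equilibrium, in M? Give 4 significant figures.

Q₀ = 2.38 vs Keq = 373.2 ⇒ Q<K, forward
Step 1:
                    E           G           X           A
  init          1.659        4.71       6.735      0.4099
  Δ            -1.507      -1.507       3.013       1.507
  eq           0.1523       3.203       9.748       1.917
  solve Keq expr → x = 1.507; check Q = 373.2
Then add 4.685 M of X.
Step 2:
                    E           G           X           A
  init         0.1523       3.203       14.43       1.917
  Δ            0.1346      0.1346     -0.2693     -0.1346
  eq            0.287       3.338       14.16       1.782
  solve Keq expr → x = -0.1346; check Q = 373.2
Then add 6.86 M of X.
Step 3:
                    E           G           X           A
  init          0.287       3.338       21.02       1.782
  Δ            0.2145      0.2145      -0.429     -0.2145
  eq           0.5015       3.552        20.6       1.567
  solve Keq expr → x = -0.2145; check Q = 373.2

[X]_eq = 20.6 M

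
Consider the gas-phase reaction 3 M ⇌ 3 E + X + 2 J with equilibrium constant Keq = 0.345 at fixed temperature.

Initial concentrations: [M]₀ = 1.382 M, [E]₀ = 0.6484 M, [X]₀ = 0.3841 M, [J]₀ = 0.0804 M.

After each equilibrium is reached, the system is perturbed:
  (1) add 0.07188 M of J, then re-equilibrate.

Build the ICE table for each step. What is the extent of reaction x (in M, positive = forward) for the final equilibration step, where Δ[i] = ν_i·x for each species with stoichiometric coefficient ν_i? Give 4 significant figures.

x = -0.01067 M

Q₀ = 2.5643e-04 vs Keq = 0.345 ⇒ Q<K, forward
Step 1:
                  M         E         X         J
  Initial     1.382    0.6484    0.3841    0.0804
  Change    -0.5518    0.5518    0.1839    0.3679
  Equil      0.8302       1.2     0.568    0.4483
  solve Keq expr → x = 0.1839; check Q = 0.345
Then add 0.07188 M of J.
Step 2:
                  M         E         X         J
  Initial    0.8302       1.2     0.568    0.5202
  Change    0.03202  -0.03202  -0.01067  -0.02135
  Equil      0.8622     1.168    0.5574    0.4988
  solve Keq expr → x = -0.01067; check Q = 0.345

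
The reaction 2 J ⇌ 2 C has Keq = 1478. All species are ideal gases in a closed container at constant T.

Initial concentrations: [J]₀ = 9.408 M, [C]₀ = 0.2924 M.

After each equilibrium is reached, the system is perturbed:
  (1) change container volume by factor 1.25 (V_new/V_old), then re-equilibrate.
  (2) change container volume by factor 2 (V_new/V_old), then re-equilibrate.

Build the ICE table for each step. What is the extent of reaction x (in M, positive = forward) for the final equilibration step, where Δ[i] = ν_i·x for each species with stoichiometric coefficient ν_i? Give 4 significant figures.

x = 0 M

Q₀ = 9.6596e-04 vs Keq = 1478 ⇒ Q<K, forward
Step 1:
                   J          C
  I            9.408     0.2924
  C           -9.162      9.162
  E           0.2459      9.454
  solve Keq expr → x = 4.581; check Q = 1478
Then change container volume by factor 1.25 (V_new/V_old).
Step 2:
                   J          C
  I           0.1967      7.564
  C                0          0
  E           0.1967      7.564
  solve Keq expr → x = 0; check Q = 1478
Then change container volume by factor 2 (V_new/V_old).
Step 3:
                   J          C
  I          0.09837      3.782
  C                0          0
  E          0.09837      3.782
  solve Keq expr → x = 0; check Q = 1478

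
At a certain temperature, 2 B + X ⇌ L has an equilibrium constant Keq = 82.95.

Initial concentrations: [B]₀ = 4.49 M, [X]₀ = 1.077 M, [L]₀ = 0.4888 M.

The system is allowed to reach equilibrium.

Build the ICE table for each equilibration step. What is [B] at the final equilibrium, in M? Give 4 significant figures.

Q₀ = 0.02251 vs Keq = 82.95 ⇒ Q<K, forward
Step 1:
                   B          X          L
  Initial       4.49      1.077     0.4888
  Change      -2.147     -1.074      1.074
  Equil        2.343   0.003431      1.562
  solve Keq expr → x = 1.074; check Q = 82.95

[B]_eq = 2.343 M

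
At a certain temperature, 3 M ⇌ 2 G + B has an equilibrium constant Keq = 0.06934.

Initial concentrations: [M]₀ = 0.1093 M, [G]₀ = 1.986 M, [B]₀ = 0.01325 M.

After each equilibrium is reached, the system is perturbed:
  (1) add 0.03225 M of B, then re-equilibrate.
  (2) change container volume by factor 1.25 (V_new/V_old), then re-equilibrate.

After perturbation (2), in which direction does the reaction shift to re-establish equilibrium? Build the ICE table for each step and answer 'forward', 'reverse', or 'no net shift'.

Q₀ = 40.02 vs Keq = 0.06934 ⇒ Q>K, reverse
Step 1:
                    M           G           B
  I            0.1093       1.986     0.01325
  C           0.03957    -0.02638    -0.01319
  E            0.1489        1.96  5.9576e-05
  solve Keq expr → x = -0.01319; check Q = 0.06934
Then add 0.03225 M of B.
Step 2:
                    M           G           B
  I            0.1489        1.96     0.03231
  C           0.09608    -0.06405    -0.03203
  E            0.2449       1.896  2.8362e-04
  solve Keq expr → x = -0.03203; check Q = 0.06934
Then change container volume by factor 1.25 (V_new/V_old).
Step 3:
                    M           G           B
  I             0.196       1.516  2.2689e-04
  C                 0           0           0
  E             0.196       1.516  2.2689e-04
  solve Keq expr → x = 0; check Q = 0.06934

Direction: no net shift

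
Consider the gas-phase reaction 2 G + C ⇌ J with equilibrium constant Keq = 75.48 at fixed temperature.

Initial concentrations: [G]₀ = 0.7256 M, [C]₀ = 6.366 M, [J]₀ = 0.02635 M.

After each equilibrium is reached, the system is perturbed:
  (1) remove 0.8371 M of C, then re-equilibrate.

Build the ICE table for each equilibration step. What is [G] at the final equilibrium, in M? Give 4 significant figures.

Q₀ = 0.007862 vs Keq = 75.48 ⇒ Q<K, forward
Step 1:
                   G          C          J
  Initial     0.7256      6.366    0.02635
  Change     -0.6969    -0.3484     0.3484
  Equil      0.02873      6.018     0.3748
  solve Keq expr → x = 0.3484; check Q = 75.48
Then remove 0.8371 M of C.
Step 2:
                   G          C          J
  Initial    0.02873       5.18     0.3748
  Change    0.002186   0.001093  -0.001093
  Equil      0.03091      5.182     0.3737
  solve Keq expr → x = -0.001093; check Q = 75.48

[G]_eq = 0.03091 M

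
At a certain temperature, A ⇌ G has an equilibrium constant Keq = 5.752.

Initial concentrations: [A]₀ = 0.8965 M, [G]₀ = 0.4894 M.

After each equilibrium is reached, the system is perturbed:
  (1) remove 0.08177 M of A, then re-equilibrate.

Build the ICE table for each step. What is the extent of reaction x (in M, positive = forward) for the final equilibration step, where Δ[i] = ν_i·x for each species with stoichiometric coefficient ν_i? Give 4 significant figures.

x = -0.06966 M

Q₀ = 0.5459 vs Keq = 5.752 ⇒ Q<K, forward
Step 1:
                    A           G
  Initial      0.8965      0.4894
  Change      -0.6912      0.6912
  Equil        0.2053       1.181
  solve Keq expr → x = 0.6912; check Q = 5.752
Then remove 0.08177 M of A.
Step 2:
                    A           G
  Initial      0.1235       1.181
  Change      0.06966    -0.06966
  Equil        0.1931       1.111
  solve Keq expr → x = -0.06966; check Q = 5.752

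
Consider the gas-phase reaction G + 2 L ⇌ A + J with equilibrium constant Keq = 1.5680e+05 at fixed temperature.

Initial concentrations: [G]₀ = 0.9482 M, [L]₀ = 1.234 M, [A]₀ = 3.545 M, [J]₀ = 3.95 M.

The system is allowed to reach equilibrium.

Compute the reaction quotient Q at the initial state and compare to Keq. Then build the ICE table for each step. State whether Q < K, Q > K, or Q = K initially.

Q₀ = 9.698; Q < K (proceeds forward)

Q₀ = 9.698 vs Keq = 1.5680e+05 ⇒ Q<K, forward
Step 1:
                    G           L           A           J
  init         0.9482       1.234       3.545        3.95
  Δ           -0.6076      -1.215      0.6076      0.6076
  eq           0.3406     0.01882       4.153       4.558
  solve Keq expr → x = 0.6076; check Q = 1.5680e+05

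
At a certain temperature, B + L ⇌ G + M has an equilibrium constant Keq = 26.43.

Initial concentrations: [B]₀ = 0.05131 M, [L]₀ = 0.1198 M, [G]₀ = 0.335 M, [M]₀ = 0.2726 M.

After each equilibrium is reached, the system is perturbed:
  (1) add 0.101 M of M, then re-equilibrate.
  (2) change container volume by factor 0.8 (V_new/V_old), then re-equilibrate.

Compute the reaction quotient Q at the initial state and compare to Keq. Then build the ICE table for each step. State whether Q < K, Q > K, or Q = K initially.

Q₀ = 14.86 vs Keq = 26.43 ⇒ Q<K, forward
Step 1:
                   B          L          G          M
  init       0.05131     0.1198      0.335     0.2726
  Δ         -0.01498   -0.01498    0.01498    0.01498
  eq         0.03633     0.1048       0.35     0.2876
  solve Keq expr → x = 0.01498; check Q = 26.43
Then add 0.101 M of M.
Step 2:
                   B          L          G          M
  init       0.03633     0.1048       0.35     0.3886
  Δ         0.007582   0.007582  -0.007582  -0.007582
  eq         0.04391     0.1124     0.3424      0.381
  solve Keq expr → x = -0.007582; check Q = 26.43
Then change container volume by factor 0.8 (V_new/V_old).
Step 3:
                   B          L          G          M
  init       0.05489     0.1405      0.428     0.4762
  Δ                0          0          0          0
  eq         0.05489     0.1405      0.428     0.4762
  solve Keq expr → x = 0; check Q = 26.43

Q₀ = 14.86; Q < K (proceeds forward)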